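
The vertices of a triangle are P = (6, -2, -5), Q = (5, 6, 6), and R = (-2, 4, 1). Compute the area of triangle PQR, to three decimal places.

51.020

PQ = (-1, 8, 11),  PR = (-8, 6, 6)
i: 8·6 - 11·6 = 48 - 66 = -18
j: 11·(-8) - (-1)·6 = -88 - (-6) = -82
k: (-1)·6 - 8·(-8) = -6 - (-64) = 58
PQ × PR = (-18, -82, 58)
|PQ × PR| = √10412 ≈ 102.0392
area = ½ · 102.0392 ≈ 51.020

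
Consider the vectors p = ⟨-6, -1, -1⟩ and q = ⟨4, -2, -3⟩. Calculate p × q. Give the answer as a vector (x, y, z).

i: (-1)·(-3) - (-1)·(-2) = 3 - 2 = 1
j: (-1)·4 - (-6)·(-3) = -4 - 18 = -22
k: (-6)·(-2) - (-1)·4 = 12 - (-4) = 16
p × q = (1, -22, 16)

(1, -22, 16)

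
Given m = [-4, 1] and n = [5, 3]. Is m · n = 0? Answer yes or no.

no

m · n = (-4)·5 + 1·3 = -20 + 3 = -17
Nonzero, so the vectors are not orthogonal.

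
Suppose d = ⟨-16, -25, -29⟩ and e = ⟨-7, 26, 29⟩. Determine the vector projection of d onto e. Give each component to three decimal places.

(6.164, -22.895, -25.537)

d · e = (-16)·(-7) + (-25)·26 + (-29)·29 = 112 - 650 - 841 = -1379
|e|² = 49 + 676 + 841 = 1566
proj_e d = (-1379/1566) · (-7, 26, 29) ≈ (6.164, -22.895, -25.537)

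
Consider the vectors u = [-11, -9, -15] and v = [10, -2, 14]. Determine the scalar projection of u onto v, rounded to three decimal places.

-17.436

u · v = (-11)·10 + (-9)·(-2) + (-15)·14 = -110 + 18 - 210 = -302
|v| = √(100 + 4 + 196) = √300 ≈ 17.3205
comp_v u = -302 / √300 ≈ -17.436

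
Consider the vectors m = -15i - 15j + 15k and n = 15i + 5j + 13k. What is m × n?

(-270, 420, 150)

i: (-15)·13 - 15·5 = -195 - 75 = -270
j: 15·15 - (-15)·13 = 225 - (-195) = 420
k: (-15)·5 - (-15)·15 = -75 - (-225) = 150
m × n = (-270, 420, 150)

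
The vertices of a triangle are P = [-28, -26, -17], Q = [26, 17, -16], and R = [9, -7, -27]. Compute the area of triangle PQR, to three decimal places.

461.994

PQ = (54, 43, 1),  PR = (37, 19, -10)
i: 43·(-10) - 1·19 = -430 - 19 = -449
j: 1·37 - 54·(-10) = 37 - (-540) = 577
k: 54·19 - 43·37 = 1026 - 1591 = -565
PQ × PR = (-449, 577, -565)
|PQ × PR| = √853755 ≈ 923.9886
area = ½ · 923.9886 ≈ 461.994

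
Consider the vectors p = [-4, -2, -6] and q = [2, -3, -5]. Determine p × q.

i: (-2)·(-5) - (-6)·(-3) = 10 - 18 = -8
j: (-6)·2 - (-4)·(-5) = -12 - 20 = -32
k: (-4)·(-3) - (-2)·2 = 12 - (-4) = 16
p × q = (-8, -32, 16)

(-8, -32, 16)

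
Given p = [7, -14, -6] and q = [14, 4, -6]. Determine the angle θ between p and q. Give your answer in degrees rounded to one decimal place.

p · q = 7·14 + (-14)·4 + (-6)·(-6) = 98 - 56 + 36 = 78
|p|² = 49 + 196 + 36 = 281,  |p| = √281 ≈ 16.763055
|q|² = 196 + 16 + 36 = 248,  |q| = √248 ≈ 15.748016
cos θ = 78 / (16.763055 · 15.748016) ≈ 0.29547
θ = arccos(0.29547) ≈ 72.8°

72.8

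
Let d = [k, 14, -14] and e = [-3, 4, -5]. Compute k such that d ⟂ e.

42

d · e = k·(-3) + 14·4 + (-14)·(-5) = 126 - 3k
Set equal to 0: -3k = -126, so k = 42.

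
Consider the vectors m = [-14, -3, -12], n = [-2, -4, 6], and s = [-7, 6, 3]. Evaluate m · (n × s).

1260

n × s:
i: (-4)·3 - 6·6 = -12 - 36 = -48
j: 6·(-7) - (-2)·3 = -42 - (-6) = -36
k: (-2)·6 - (-4)·(-7) = -12 - 28 = -40
n × s = (-48, -36, -40)
m · (n × s) = (-14)·(-48) + (-3)·(-36) + (-12)·(-40) = 672 + 108 + 480 = 1260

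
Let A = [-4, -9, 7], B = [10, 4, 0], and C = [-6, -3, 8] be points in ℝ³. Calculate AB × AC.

(55, 0, 110)

AB = (14, 13, -7)
AC = (-2, 6, 1)
i: 13·1 - (-7)·6 = 13 - (-42) = 55
j: (-7)·(-2) - 14·1 = 14 - 14 = 0
k: 14·6 - 13·(-2) = 84 - (-26) = 110
AB × AC = (55, 0, 110)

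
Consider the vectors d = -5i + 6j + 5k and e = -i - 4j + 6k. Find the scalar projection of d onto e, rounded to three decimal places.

1.511

d · e = (-5)·(-1) + 6·(-4) + 5·6 = 5 - 24 + 30 = 11
|e| = √(1 + 16 + 36) = √53 ≈ 7.2801
comp_e d = 11 / √53 ≈ 1.511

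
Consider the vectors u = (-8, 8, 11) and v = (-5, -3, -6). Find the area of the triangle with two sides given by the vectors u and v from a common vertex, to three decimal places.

61.094

i: 8·(-6) - 11·(-3) = -48 - (-33) = -15
j: 11·(-5) - (-8)·(-6) = -55 - 48 = -103
k: (-8)·(-3) - 8·(-5) = 24 - (-40) = 64
u × v = (-15, -103, 64)
|u × v| = √((-15)² + (-103)² + 64²) = √14930 ≈ 122.1884
area = ½ · 122.1884 ≈ 61.094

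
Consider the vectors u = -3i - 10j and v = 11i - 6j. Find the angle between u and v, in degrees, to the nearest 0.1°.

u · v = (-3)·11 + (-10)·(-6) = -33 + 60 = 27
|u|² = 9 + 100 = 109,  |u| = √109 ≈ 10.440307
|v|² = 121 + 36 = 157,  |v| = √157 ≈ 12.529964
cos θ = 27 / (10.440307 · 12.529964) ≈ 0.20640
θ = arccos(0.20640) ≈ 78.1°

78.1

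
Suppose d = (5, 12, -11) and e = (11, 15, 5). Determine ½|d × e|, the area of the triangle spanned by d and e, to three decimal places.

i: 12·5 - (-11)·15 = 60 - (-165) = 225
j: (-11)·11 - 5·5 = -121 - 25 = -146
k: 5·15 - 12·11 = 75 - 132 = -57
d × e = (225, -146, -57)
|d × e| = √(225² + (-146)² + (-57)²) = √75190 ≈ 274.2080
area = ½ · 274.2080 ≈ 137.104

137.104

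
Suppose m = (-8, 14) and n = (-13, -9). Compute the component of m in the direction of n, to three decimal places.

m · n = (-8)·(-13) + 14·(-9) = 104 - 126 = -22
|n| = √(169 + 81) = √250 ≈ 15.8114
comp_n m = -22 / √250 ≈ -1.391

-1.391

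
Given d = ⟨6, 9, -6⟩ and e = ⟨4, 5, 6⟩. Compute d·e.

d · e = 6·4 + 9·5 + (-6)·6 = 24 + 45 - 36 = 33

33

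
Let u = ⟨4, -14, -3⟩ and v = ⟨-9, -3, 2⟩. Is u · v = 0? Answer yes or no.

u · v = 4·(-9) + (-14)·(-3) + (-3)·2 = -36 + 42 - 6 = 0
Zero, so the vectors are orthogonal.

yes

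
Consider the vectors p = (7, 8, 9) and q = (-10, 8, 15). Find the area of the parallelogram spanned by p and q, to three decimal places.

242.539

i: 8·15 - 9·8 = 120 - 72 = 48
j: 9·(-10) - 7·15 = -90 - 105 = -195
k: 7·8 - 8·(-10) = 56 - (-80) = 136
p × q = (48, -195, 136)
|p × q| = √(48² + (-195)² + 136²) = √58825 ≈ 242.5387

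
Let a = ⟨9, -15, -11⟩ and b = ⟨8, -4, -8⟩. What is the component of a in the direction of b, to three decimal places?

18.333

a · b = 9·8 + (-15)·(-4) + (-11)·(-8) = 72 + 60 + 88 = 220
|b| = √(64 + 16 + 64) = √144 ≈ 12.0000
comp_b a = 220 / √144 ≈ 18.333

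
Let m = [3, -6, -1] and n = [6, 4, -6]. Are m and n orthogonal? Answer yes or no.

m · n = 3·6 + (-6)·4 + (-1)·(-6) = 18 - 24 + 6 = 0
Zero, so the vectors are orthogonal.

yes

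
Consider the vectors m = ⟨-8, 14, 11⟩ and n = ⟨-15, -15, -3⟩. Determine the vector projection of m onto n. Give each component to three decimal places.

m · n = (-8)·(-15) + 14·(-15) + 11·(-3) = 120 - 210 - 33 = -123
|n|² = 225 + 225 + 9 = 459
proj_n m = (-123/459) · (-15, -15, -3) ≈ (4.020, 4.020, 0.804)

(4.020, 4.020, 0.804)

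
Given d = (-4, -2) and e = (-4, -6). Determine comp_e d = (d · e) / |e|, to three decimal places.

3.883

d · e = (-4)·(-4) + (-2)·(-6) = 16 + 12 = 28
|e| = √(16 + 36) = √52 ≈ 7.2111
comp_e d = 28 / √52 ≈ 3.883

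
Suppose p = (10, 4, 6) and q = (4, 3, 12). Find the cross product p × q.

(30, -96, 14)

i: 4·12 - 6·3 = 48 - 18 = 30
j: 6·4 - 10·12 = 24 - 120 = -96
k: 10·3 - 4·4 = 30 - 16 = 14
p × q = (30, -96, 14)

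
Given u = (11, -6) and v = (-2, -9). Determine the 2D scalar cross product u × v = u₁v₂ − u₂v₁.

-111

11·(-9) - (-6)·(-2) = -99 - 12 = -111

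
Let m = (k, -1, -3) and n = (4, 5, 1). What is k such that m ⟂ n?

m · n = k·4 + (-1)·5 + (-3)·1 = -8 + 4k
Set equal to 0: 4k = 8, so k = 2.

2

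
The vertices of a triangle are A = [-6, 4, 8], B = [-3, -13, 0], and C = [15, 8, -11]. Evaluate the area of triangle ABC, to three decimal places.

261.967

AB = (3, -17, -8),  AC = (21, 4, -19)
i: (-17)·(-19) - (-8)·4 = 323 - (-32) = 355
j: (-8)·21 - 3·(-19) = -168 - (-57) = -111
k: 3·4 - (-17)·21 = 12 - (-357) = 369
AB × AC = (355, -111, 369)
|AB × AC| = √274507 ≈ 523.9342
area = ½ · 523.9342 ≈ 261.967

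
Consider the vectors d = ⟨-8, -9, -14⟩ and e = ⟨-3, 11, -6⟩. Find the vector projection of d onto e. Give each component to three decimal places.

d · e = (-8)·(-3) + (-9)·11 + (-14)·(-6) = 24 - 99 + 84 = 9
|e|² = 9 + 121 + 36 = 166
proj_e d = (9/166) · (-3, 11, -6) ≈ (-0.163, 0.596, -0.325)

(-0.163, 0.596, -0.325)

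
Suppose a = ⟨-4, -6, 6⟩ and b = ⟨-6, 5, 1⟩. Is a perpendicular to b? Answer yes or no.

yes

a · b = (-4)·(-6) + (-6)·5 + 6·1 = 24 - 30 + 6 = 0
Zero, so the vectors are orthogonal.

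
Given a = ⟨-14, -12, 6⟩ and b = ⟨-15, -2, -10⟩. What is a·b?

174

a · b = (-14)·(-15) + (-12)·(-2) + 6·(-10) = 210 + 24 - 60 = 174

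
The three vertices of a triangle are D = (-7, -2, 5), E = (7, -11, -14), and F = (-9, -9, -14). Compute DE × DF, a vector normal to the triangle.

(38, 304, -116)

DE = (14, -9, -19)
DF = (-2, -7, -19)
i: (-9)·(-19) - (-19)·(-7) = 171 - 133 = 38
j: (-19)·(-2) - 14·(-19) = 38 - (-266) = 304
k: 14·(-7) - (-9)·(-2) = -98 - 18 = -116
DE × DF = (38, 304, -116)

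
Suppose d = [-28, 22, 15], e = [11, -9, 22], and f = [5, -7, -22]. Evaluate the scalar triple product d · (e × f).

e × f:
i: (-9)·(-22) - 22·(-7) = 198 - (-154) = 352
j: 22·5 - 11·(-22) = 110 - (-242) = 352
k: 11·(-7) - (-9)·5 = -77 - (-45) = -32
e × f = (352, 352, -32)
d · (e × f) = (-28)·352 + 22·352 + 15·(-32) = -9856 + 7744 - 480 = -2592

-2592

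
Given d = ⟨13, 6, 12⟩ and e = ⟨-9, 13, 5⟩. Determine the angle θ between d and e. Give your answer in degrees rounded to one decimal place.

86.1

d · e = 13·(-9) + 6·13 + 12·5 = -117 + 78 + 60 = 21
|d|² = 169 + 36 + 144 = 349,  |d| = √349 ≈ 18.681542
|e|² = 81 + 169 + 25 = 275,  |e| = √275 ≈ 16.583124
cos θ = 21 / (18.681542 · 16.583124) ≈ 0.06779
θ = arccos(0.06779) ≈ 86.1°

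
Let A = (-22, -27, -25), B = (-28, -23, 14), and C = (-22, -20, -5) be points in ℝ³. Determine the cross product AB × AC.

AB = (-6, 4, 39)
AC = (0, 7, 20)
i: 4·20 - 39·7 = 80 - 273 = -193
j: 39·0 - (-6)·20 = 0 - (-120) = 120
k: (-6)·7 - 4·0 = -42 - 0 = -42
AB × AC = (-193, 120, -42)

(-193, 120, -42)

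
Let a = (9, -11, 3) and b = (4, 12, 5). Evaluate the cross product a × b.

i: (-11)·5 - 3·12 = -55 - 36 = -91
j: 3·4 - 9·5 = 12 - 45 = -33
k: 9·12 - (-11)·4 = 108 - (-44) = 152
a × b = (-91, -33, 152)

(-91, -33, 152)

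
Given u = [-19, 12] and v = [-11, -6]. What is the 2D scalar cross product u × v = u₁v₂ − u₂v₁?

(-19)·(-6) - 12·(-11) = 114 - (-132) = 246

246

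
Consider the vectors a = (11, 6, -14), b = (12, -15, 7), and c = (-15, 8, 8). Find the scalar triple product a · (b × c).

-1336

b × c:
i: (-15)·8 - 7·8 = -120 - 56 = -176
j: 7·(-15) - 12·8 = -105 - 96 = -201
k: 12·8 - (-15)·(-15) = 96 - 225 = -129
b × c = (-176, -201, -129)
a · (b × c) = 11·(-176) + 6·(-201) + (-14)·(-129) = -1936 - 1206 + 1806 = -1336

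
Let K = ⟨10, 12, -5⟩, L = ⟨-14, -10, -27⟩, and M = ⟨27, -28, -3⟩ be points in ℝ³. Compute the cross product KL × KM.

(-924, -326, 1334)

KL = (-24, -22, -22)
KM = (17, -40, 2)
i: (-22)·2 - (-22)·(-40) = -44 - 880 = -924
j: (-22)·17 - (-24)·2 = -374 - (-48) = -326
k: (-24)·(-40) - (-22)·17 = 960 - (-374) = 1334
KL × KM = (-924, -326, 1334)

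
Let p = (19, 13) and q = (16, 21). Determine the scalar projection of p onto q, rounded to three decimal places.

21.855

p · q = 19·16 + 13·21 = 304 + 273 = 577
|q| = √(256 + 441) = √697 ≈ 26.4008
comp_q p = 577 / √697 ≈ 21.855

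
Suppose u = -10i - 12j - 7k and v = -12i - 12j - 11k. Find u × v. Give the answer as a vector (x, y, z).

i: (-12)·(-11) - (-7)·(-12) = 132 - 84 = 48
j: (-7)·(-12) - (-10)·(-11) = 84 - 110 = -26
k: (-10)·(-12) - (-12)·(-12) = 120 - 144 = -24
u × v = (48, -26, -24)

(48, -26, -24)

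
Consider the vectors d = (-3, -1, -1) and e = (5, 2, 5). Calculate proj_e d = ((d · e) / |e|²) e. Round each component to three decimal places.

d · e = (-3)·5 + (-1)·2 + (-1)·5 = -15 - 2 - 5 = -22
|e|² = 25 + 4 + 25 = 54
proj_e d = (-22/54) · (5, 2, 5) ≈ (-2.037, -0.815, -2.037)

(-2.037, -0.815, -2.037)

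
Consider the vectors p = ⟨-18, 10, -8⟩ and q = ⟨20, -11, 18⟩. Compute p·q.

p · q = (-18)·20 + 10·(-11) + (-8)·18 = -360 - 110 - 144 = -614

-614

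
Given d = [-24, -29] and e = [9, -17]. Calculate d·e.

d · e = (-24)·9 + (-29)·(-17) = -216 + 493 = 277

277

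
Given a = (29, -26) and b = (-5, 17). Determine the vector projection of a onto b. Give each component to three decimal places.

a · b = 29·(-5) + (-26)·17 = -145 - 442 = -587
|b|² = 25 + 289 = 314
proj_b a = (-587/314) · (-5, 17) ≈ (9.347, -31.780)

(9.347, -31.780)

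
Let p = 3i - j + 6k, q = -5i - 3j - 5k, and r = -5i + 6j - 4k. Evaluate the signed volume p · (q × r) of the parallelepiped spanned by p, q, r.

-149

q × r:
i: (-3)·(-4) - (-5)·6 = 12 - (-30) = 42
j: (-5)·(-5) - (-5)·(-4) = 25 - 20 = 5
k: (-5)·6 - (-3)·(-5) = -30 - 15 = -45
q × r = (42, 5, -45)
p · (q × r) = 3·42 + (-1)·5 + 6·(-45) = 126 - 5 - 270 = -149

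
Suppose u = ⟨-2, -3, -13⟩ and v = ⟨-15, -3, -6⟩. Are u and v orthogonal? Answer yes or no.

no

u · v = (-2)·(-15) + (-3)·(-3) + (-13)·(-6) = 30 + 9 + 78 = 117
Nonzero, so the vectors are not orthogonal.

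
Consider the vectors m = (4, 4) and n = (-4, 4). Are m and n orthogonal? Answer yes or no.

yes

m · n = 4·(-4) + 4·4 = -16 + 16 = 0
Zero, so the vectors are orthogonal.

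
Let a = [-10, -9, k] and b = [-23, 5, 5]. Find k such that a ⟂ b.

a · b = (-10)·(-23) + (-9)·5 + k·5 = 185 + 5k
Set equal to 0: 5k = -185, so k = -37.

-37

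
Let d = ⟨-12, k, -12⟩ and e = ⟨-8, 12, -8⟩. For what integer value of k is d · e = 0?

-16

d · e = (-12)·(-8) + k·12 + (-12)·(-8) = 192 + 12k
Set equal to 0: 12k = -192, so k = -16.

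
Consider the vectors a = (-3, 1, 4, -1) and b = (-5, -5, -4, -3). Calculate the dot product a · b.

a · b = (-3)·(-5) + 1·(-5) + 4·(-4) + (-1)·(-3) = 15 - 5 - 16 + 3 = -3

-3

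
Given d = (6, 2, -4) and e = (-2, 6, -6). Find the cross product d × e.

(12, 44, 40)

i: 2·(-6) - (-4)·6 = -12 - (-24) = 12
j: (-4)·(-2) - 6·(-6) = 8 - (-36) = 44
k: 6·6 - 2·(-2) = 36 - (-4) = 40
d × e = (12, 44, 40)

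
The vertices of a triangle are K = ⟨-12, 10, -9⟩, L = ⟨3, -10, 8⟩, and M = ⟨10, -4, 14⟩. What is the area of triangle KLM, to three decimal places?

KL = (15, -20, 17),  KM = (22, -14, 23)
i: (-20)·23 - 17·(-14) = -460 - (-238) = -222
j: 17·22 - 15·23 = 374 - 345 = 29
k: 15·(-14) - (-20)·22 = -210 - (-440) = 230
KL × KM = (-222, 29, 230)
|KL × KM| = √103025 ≈ 320.9751
area = ½ · 320.9751 ≈ 160.488

160.488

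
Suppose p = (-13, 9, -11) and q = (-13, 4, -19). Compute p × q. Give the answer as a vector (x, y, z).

i: 9·(-19) - (-11)·4 = -171 - (-44) = -127
j: (-11)·(-13) - (-13)·(-19) = 143 - 247 = -104
k: (-13)·4 - 9·(-13) = -52 - (-117) = 65
p × q = (-127, -104, 65)

(-127, -104, 65)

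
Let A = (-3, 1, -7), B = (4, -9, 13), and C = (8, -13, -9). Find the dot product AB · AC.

AB = B − A = (7, -10, 20)
AC = C − A = (11, -14, -2)
AB · AC = 7·11 + (-10)·(-14) + 20·(-2) = 77 + 140 - 40 = 177

177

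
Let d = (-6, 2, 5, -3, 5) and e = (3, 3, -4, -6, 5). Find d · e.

d · e = (-6)·3 + 2·3 + 5·(-4) + (-3)·(-6) + 5·5 = -18 + 6 - 20 + 18 + 25 = 11

11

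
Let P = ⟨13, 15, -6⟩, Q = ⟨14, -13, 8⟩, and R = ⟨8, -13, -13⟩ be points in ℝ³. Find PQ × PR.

PQ = (1, -28, 14)
PR = (-5, -28, -7)
i: (-28)·(-7) - 14·(-28) = 196 - (-392) = 588
j: 14·(-5) - 1·(-7) = -70 - (-7) = -63
k: 1·(-28) - (-28)·(-5) = -28 - 140 = -168
PQ × PR = (588, -63, -168)

(588, -63, -168)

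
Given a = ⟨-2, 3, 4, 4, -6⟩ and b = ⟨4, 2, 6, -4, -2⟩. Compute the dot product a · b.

18

a · b = (-2)·4 + 3·2 + 4·6 + 4·(-4) + (-6)·(-2) = -8 + 6 + 24 - 16 + 12 = 18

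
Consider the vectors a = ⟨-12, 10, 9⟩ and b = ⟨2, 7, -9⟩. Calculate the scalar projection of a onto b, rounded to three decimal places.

-3.024

a · b = (-12)·2 + 10·7 + 9·(-9) = -24 + 70 - 81 = -35
|b| = √(4 + 49 + 81) = √134 ≈ 11.5758
comp_b a = -35 / √134 ≈ -3.024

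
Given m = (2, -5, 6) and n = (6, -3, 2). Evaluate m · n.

m · n = 2·6 + (-5)·(-3) + 6·2 = 12 + 15 + 12 = 39

39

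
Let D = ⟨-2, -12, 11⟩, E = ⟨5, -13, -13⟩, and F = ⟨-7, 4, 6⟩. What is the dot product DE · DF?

DE = E − D = (7, -1, -24)
DF = F − D = (-5, 16, -5)
DE · DF = 7·(-5) + (-1)·16 + (-24)·(-5) = -35 - 16 + 120 = 69

69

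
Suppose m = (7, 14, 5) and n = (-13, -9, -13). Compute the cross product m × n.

i: 14·(-13) - 5·(-9) = -182 - (-45) = -137
j: 5·(-13) - 7·(-13) = -65 - (-91) = 26
k: 7·(-9) - 14·(-13) = -63 - (-182) = 119
m × n = (-137, 26, 119)

(-137, 26, 119)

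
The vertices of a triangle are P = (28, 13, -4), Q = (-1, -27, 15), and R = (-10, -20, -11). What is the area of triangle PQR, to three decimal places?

706.265

PQ = (-29, -40, 19),  PR = (-38, -33, -7)
i: (-40)·(-7) - 19·(-33) = 280 - (-627) = 907
j: 19·(-38) - (-29)·(-7) = -722 - 203 = -925
k: (-29)·(-33) - (-40)·(-38) = 957 - 1520 = -563
PQ × PR = (907, -925, -563)
|PQ × PR| = √1995243 ≈ 1412.5307
area = ½ · 1412.5307 ≈ 706.265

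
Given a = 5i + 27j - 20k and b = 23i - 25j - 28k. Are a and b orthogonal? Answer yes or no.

yes

a · b = 5·23 + 27·(-25) + (-20)·(-28) = 115 - 675 + 560 = 0
Zero, so the vectors are orthogonal.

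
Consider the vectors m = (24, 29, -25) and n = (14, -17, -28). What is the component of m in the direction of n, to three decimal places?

15.243

m · n = 24·14 + 29·(-17) + (-25)·(-28) = 336 - 493 + 700 = 543
|n| = √(196 + 289 + 784) = √1269 ≈ 35.6230
comp_n m = 543 / √1269 ≈ 15.243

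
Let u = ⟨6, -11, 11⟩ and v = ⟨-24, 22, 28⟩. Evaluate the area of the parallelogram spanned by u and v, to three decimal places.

i: (-11)·28 - 11·22 = -308 - 242 = -550
j: 11·(-24) - 6·28 = -264 - 168 = -432
k: 6·22 - (-11)·(-24) = 132 - 264 = -132
u × v = (-550, -432, -132)
|u × v| = √((-550)² + (-432)² + (-132)²) = √506548 ≈ 711.7219

711.722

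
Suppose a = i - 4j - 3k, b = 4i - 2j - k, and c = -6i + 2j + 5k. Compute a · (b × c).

b × c:
i: (-2)·5 - (-1)·2 = -10 - (-2) = -8
j: (-1)·(-6) - 4·5 = 6 - 20 = -14
k: 4·2 - (-2)·(-6) = 8 - 12 = -4
b × c = (-8, -14, -4)
a · (b × c) = 1·(-8) + (-4)·(-14) + (-3)·(-4) = -8 + 56 + 12 = 60

60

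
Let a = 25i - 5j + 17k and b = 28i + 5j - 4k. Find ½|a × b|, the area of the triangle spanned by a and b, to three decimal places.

318.679

i: (-5)·(-4) - 17·5 = 20 - 85 = -65
j: 17·28 - 25·(-4) = 476 - (-100) = 576
k: 25·5 - (-5)·28 = 125 - (-140) = 265
a × b = (-65, 576, 265)
|a × b| = √((-65)² + 576² + 265²) = √406226 ≈ 637.3586
area = ½ · 637.3586 ≈ 318.679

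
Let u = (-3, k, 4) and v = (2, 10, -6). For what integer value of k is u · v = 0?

u · v = (-3)·2 + k·10 + 4·(-6) = -30 + 10k
Set equal to 0: 10k = 30, so k = 3.

3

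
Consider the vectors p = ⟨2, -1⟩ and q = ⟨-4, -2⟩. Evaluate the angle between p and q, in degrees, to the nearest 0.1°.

126.9

p · q = 2·(-4) + (-1)·(-2) = -8 + 2 = -6
|p|² = 4 + 1 = 5,  |p| = √5 ≈ 2.236068
|q|² = 16 + 4 = 20,  |q| = √20 ≈ 4.472136
cos θ = -6 / (2.236068 · 4.472136) ≈ -0.60000
θ = arccos(-0.60000) ≈ 126.9°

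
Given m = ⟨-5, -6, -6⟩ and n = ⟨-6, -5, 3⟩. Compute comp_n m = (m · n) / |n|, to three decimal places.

5.020

m · n = (-5)·(-6) + (-6)·(-5) + (-6)·3 = 30 + 30 - 18 = 42
|n| = √(36 + 25 + 9) = √70 ≈ 8.3666
comp_n m = 42 / √70 ≈ 5.020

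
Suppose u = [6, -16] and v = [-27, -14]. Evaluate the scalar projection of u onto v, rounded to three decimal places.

u · v = 6·(-27) + (-16)·(-14) = -162 + 224 = 62
|v| = √(729 + 196) = √925 ≈ 30.4138
comp_v u = 62 / √925 ≈ 2.039

2.039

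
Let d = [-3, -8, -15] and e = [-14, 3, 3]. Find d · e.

-27

d · e = (-3)·(-14) + (-8)·3 + (-15)·3 = 42 - 24 - 45 = -27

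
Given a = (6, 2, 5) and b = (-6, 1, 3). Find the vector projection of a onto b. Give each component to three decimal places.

a · b = 6·(-6) + 2·1 + 5·3 = -36 + 2 + 15 = -19
|b|² = 36 + 1 + 9 = 46
proj_b a = (-19/46) · (-6, 1, 3) ≈ (2.478, -0.413, -1.239)

(2.478, -0.413, -1.239)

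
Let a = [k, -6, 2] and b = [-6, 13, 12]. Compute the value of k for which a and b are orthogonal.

-9

a · b = k·(-6) + (-6)·13 + 2·12 = -54 - 6k
Set equal to 0: -6k = 54, so k = -9.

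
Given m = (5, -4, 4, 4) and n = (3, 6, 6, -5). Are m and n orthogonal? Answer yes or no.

m · n = 5·3 + (-4)·6 + 4·6 + 4·(-5) = 15 - 24 + 24 - 20 = -5
Nonzero, so the vectors are not orthogonal.

no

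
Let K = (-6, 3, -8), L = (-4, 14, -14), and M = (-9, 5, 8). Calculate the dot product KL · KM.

-80

KL = L − K = (2, 11, -6)
KM = M − K = (-3, 2, 16)
KL · KM = 2·(-3) + 11·2 + (-6)·16 = -6 + 22 - 96 = -80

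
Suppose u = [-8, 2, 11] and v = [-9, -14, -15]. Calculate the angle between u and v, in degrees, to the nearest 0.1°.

113.1

u · v = (-8)·(-9) + 2·(-14) + 11·(-15) = 72 - 28 - 165 = -121
|u|² = 64 + 4 + 121 = 189,  |u| = √189 ≈ 13.747727
|v|² = 81 + 196 + 225 = 502,  |v| = √502 ≈ 22.405357
cos θ = -121 / (13.747727 · 22.405357) ≈ -0.39283
θ = arccos(-0.39283) ≈ 113.1°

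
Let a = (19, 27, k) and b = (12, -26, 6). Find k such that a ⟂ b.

a · b = 19·12 + 27·(-26) + k·6 = -474 + 6k
Set equal to 0: 6k = 474, so k = 79.

79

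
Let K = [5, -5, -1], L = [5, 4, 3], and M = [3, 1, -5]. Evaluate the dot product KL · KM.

KL = L − K = (0, 9, 4)
KM = M − K = (-2, 6, -4)
KL · KM = 0·(-2) + 9·6 + 4·(-4) = 0 + 54 - 16 = 38

38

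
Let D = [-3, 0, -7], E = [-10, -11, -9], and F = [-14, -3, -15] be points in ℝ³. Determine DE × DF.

(82, -34, -100)

DE = (-7, -11, -2)
DF = (-11, -3, -8)
i: (-11)·(-8) - (-2)·(-3) = 88 - 6 = 82
j: (-2)·(-11) - (-7)·(-8) = 22 - 56 = -34
k: (-7)·(-3) - (-11)·(-11) = 21 - 121 = -100
DE × DF = (82, -34, -100)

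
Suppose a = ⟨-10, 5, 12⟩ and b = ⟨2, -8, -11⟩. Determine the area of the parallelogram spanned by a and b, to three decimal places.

118.224

i: 5·(-11) - 12·(-8) = -55 - (-96) = 41
j: 12·2 - (-10)·(-11) = 24 - 110 = -86
k: (-10)·(-8) - 5·2 = 80 - 10 = 70
a × b = (41, -86, 70)
|a × b| = √(41² + (-86)² + 70²) = √13977 ≈ 118.2244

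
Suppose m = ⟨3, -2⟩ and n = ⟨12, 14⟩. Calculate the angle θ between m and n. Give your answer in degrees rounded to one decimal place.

83.1

m · n = 3·12 + (-2)·14 = 36 - 28 = 8
|m|² = 9 + 4 = 13,  |m| = √13 ≈ 3.605551
|n|² = 144 + 196 = 340,  |n| = √340 ≈ 18.439089
cos θ = 8 / (3.605551 · 18.439089) ≈ 0.12033
θ = arccos(0.12033) ≈ 83.1°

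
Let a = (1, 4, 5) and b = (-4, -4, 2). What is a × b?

i: 4·2 - 5·(-4) = 8 - (-20) = 28
j: 5·(-4) - 1·2 = -20 - 2 = -22
k: 1·(-4) - 4·(-4) = -4 - (-16) = 12
a × b = (28, -22, 12)

(28, -22, 12)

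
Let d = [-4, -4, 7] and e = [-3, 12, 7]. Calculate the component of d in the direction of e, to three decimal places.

d · e = (-4)·(-3) + (-4)·12 + 7·7 = 12 - 48 + 49 = 13
|e| = √(9 + 144 + 49) = √202 ≈ 14.2127
comp_e d = 13 / √202 ≈ 0.915

0.915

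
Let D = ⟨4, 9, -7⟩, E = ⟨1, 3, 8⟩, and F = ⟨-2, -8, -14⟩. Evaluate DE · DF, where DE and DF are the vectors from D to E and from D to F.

15

DE = E − D = (-3, -6, 15)
DF = F − D = (-6, -17, -7)
DE · DF = (-3)·(-6) + (-6)·(-17) + 15·(-7) = 18 + 102 - 105 = 15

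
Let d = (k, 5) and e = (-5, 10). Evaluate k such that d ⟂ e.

d · e = k·(-5) + 5·10 = 50 - 5k
Set equal to 0: -5k = -50, so k = 10.

10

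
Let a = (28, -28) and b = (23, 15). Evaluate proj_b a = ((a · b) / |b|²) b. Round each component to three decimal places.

a · b = 28·23 + (-28)·15 = 644 - 420 = 224
|b|² = 529 + 225 = 754
proj_b a = (224/754) · (23, 15) ≈ (6.833, 4.456)

(6.833, 4.456)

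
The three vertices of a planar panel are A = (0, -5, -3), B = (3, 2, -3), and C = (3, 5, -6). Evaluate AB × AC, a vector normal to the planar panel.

(-21, 9, 9)

AB = (3, 7, 0)
AC = (3, 10, -3)
i: 7·(-3) - 0·10 = -21 - 0 = -21
j: 0·3 - 3·(-3) = 0 - (-9) = 9
k: 3·10 - 7·3 = 30 - 21 = 9
AB × AC = (-21, 9, 9)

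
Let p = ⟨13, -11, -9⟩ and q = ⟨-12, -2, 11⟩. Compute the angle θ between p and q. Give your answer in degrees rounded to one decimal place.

137.5

p · q = 13·(-12) + (-11)·(-2) + (-9)·11 = -156 + 22 - 99 = -233
|p|² = 169 + 121 + 81 = 371,  |p| = √371 ≈ 19.261360
|q|² = 144 + 4 + 121 = 269,  |q| = √269 ≈ 16.401219
cos θ = -233 / (19.261360 · 16.401219) ≈ -0.73755
θ = arccos(-0.73755) ≈ 137.5°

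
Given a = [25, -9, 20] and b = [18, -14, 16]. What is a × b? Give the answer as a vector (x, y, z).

(136, -40, -188)

i: (-9)·16 - 20·(-14) = -144 - (-280) = 136
j: 20·18 - 25·16 = 360 - 400 = -40
k: 25·(-14) - (-9)·18 = -350 - (-162) = -188
a × b = (136, -40, -188)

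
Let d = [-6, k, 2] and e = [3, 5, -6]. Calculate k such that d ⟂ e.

d · e = (-6)·3 + k·5 + 2·(-6) = -30 + 5k
Set equal to 0: 5k = 30, so k = 6.

6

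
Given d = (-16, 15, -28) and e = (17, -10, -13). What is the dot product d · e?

d · e = (-16)·17 + 15·(-10) + (-28)·(-13) = -272 - 150 + 364 = -58

-58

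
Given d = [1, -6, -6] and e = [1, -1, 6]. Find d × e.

(-42, -12, 5)

i: (-6)·6 - (-6)·(-1) = -36 - 6 = -42
j: (-6)·1 - 1·6 = -6 - 6 = -12
k: 1·(-1) - (-6)·1 = -1 - (-6) = 5
d × e = (-42, -12, 5)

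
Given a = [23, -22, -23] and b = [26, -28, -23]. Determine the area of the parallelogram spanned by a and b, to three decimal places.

i: (-22)·(-23) - (-23)·(-28) = 506 - 644 = -138
j: (-23)·26 - 23·(-23) = -598 - (-529) = -69
k: 23·(-28) - (-22)·26 = -644 - (-572) = -72
a × b = (-138, -69, -72)
|a × b| = √((-138)² + (-69)² + (-72)²) = √28989 ≈ 170.2616

170.262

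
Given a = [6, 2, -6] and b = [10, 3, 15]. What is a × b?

i: 2·15 - (-6)·3 = 30 - (-18) = 48
j: (-6)·10 - 6·15 = -60 - 90 = -150
k: 6·3 - 2·10 = 18 - 20 = -2
a × b = (48, -150, -2)

(48, -150, -2)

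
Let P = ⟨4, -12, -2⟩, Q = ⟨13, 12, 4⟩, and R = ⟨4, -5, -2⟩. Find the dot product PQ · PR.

PQ = Q − P = (9, 24, 6)
PR = R − P = (0, 7, 0)
PQ · PR = 9·0 + 24·7 + 6·0 = 0 + 168 + 0 = 168

168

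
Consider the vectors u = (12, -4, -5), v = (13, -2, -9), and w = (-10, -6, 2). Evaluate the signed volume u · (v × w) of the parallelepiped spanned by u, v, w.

v × w:
i: (-2)·2 - (-9)·(-6) = -4 - 54 = -58
j: (-9)·(-10) - 13·2 = 90 - 26 = 64
k: 13·(-6) - (-2)·(-10) = -78 - 20 = -98
v × w = (-58, 64, -98)
u · (v × w) = 12·(-58) + (-4)·64 + (-5)·(-98) = -696 - 256 + 490 = -462

-462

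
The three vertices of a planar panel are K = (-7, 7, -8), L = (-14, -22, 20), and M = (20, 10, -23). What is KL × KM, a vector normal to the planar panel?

KL = (-7, -29, 28)
KM = (27, 3, -15)
i: (-29)·(-15) - 28·3 = 435 - 84 = 351
j: 28·27 - (-7)·(-15) = 756 - 105 = 651
k: (-7)·3 - (-29)·27 = -21 - (-783) = 762
KL × KM = (351, 651, 762)

(351, 651, 762)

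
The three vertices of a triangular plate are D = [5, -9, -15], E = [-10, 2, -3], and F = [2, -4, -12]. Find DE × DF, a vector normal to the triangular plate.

(-27, 9, -42)

DE = (-15, 11, 12)
DF = (-3, 5, 3)
i: 11·3 - 12·5 = 33 - 60 = -27
j: 12·(-3) - (-15)·3 = -36 - (-45) = 9
k: (-15)·5 - 11·(-3) = -75 - (-33) = -42
DE × DF = (-27, 9, -42)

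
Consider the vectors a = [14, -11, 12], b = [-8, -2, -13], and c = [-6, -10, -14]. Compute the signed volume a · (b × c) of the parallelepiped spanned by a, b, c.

-238

b × c:
i: (-2)·(-14) - (-13)·(-10) = 28 - 130 = -102
j: (-13)·(-6) - (-8)·(-14) = 78 - 112 = -34
k: (-8)·(-10) - (-2)·(-6) = 80 - 12 = 68
b × c = (-102, -34, 68)
a · (b × c) = 14·(-102) + (-11)·(-34) + 12·68 = -1428 + 374 + 816 = -238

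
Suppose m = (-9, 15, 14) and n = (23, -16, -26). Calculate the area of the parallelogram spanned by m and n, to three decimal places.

275.138

i: 15·(-26) - 14·(-16) = -390 - (-224) = -166
j: 14·23 - (-9)·(-26) = 322 - 234 = 88
k: (-9)·(-16) - 15·23 = 144 - 345 = -201
m × n = (-166, 88, -201)
|m × n| = √((-166)² + 88² + (-201)²) = √75701 ≈ 275.1381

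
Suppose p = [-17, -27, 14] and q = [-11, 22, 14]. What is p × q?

i: (-27)·14 - 14·22 = -378 - 308 = -686
j: 14·(-11) - (-17)·14 = -154 - (-238) = 84
k: (-17)·22 - (-27)·(-11) = -374 - 297 = -671
p × q = (-686, 84, -671)

(-686, 84, -671)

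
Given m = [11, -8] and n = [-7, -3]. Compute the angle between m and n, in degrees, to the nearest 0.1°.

120.8

m · n = 11·(-7) + (-8)·(-3) = -77 + 24 = -53
|m|² = 121 + 64 = 185,  |m| = √185 ≈ 13.601471
|n|² = 49 + 9 = 58,  |n| = √58 ≈ 7.615773
cos θ = -53 / (13.601471 · 7.615773) ≈ -0.51165
θ = arccos(-0.51165) ≈ 120.8°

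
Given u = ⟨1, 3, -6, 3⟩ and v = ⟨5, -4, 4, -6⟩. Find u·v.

u · v = 1·5 + 3·(-4) + (-6)·4 + 3·(-6) = 5 - 12 - 24 - 18 = -49

-49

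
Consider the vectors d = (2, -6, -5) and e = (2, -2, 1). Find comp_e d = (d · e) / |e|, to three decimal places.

3.667

d · e = 2·2 + (-6)·(-2) + (-5)·1 = 4 + 12 - 5 = 11
|e| = √(4 + 4 + 1) = √9 ≈ 3.0000
comp_e d = 11 / √9 ≈ 3.667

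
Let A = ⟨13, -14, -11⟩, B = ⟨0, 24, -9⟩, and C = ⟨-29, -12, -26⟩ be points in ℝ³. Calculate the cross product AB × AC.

(-574, -279, 1570)

AB = (-13, 38, 2)
AC = (-42, 2, -15)
i: 38·(-15) - 2·2 = -570 - 4 = -574
j: 2·(-42) - (-13)·(-15) = -84 - 195 = -279
k: (-13)·2 - 38·(-42) = -26 - (-1596) = 1570
AB × AC = (-574, -279, 1570)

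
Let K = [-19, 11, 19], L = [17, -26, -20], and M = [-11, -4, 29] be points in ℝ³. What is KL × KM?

(-955, -672, -244)

KL = (36, -37, -39)
KM = (8, -15, 10)
i: (-37)·10 - (-39)·(-15) = -370 - 585 = -955
j: (-39)·8 - 36·10 = -312 - 360 = -672
k: 36·(-15) - (-37)·8 = -540 - (-296) = -244
KL × KM = (-955, -672, -244)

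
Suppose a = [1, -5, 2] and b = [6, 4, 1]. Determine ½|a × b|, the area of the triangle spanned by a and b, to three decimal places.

19.013

i: (-5)·1 - 2·4 = -5 - 8 = -13
j: 2·6 - 1·1 = 12 - 1 = 11
k: 1·4 - (-5)·6 = 4 - (-30) = 34
a × b = (-13, 11, 34)
|a × b| = √((-13)² + 11² + 34²) = √1446 ≈ 38.0263
area = ½ · 38.0263 ≈ 19.013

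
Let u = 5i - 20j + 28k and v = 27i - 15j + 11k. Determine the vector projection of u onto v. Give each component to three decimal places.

(18.661, -10.367, 7.603)

u · v = 5·27 + (-20)·(-15) + 28·11 = 135 + 300 + 308 = 743
|v|² = 729 + 225 + 121 = 1075
proj_v u = (743/1075) · (27, -15, 11) ≈ (18.661, -10.367, 7.603)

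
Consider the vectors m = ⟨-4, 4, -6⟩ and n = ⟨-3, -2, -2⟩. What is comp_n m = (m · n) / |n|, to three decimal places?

3.881

m · n = (-4)·(-3) + 4·(-2) + (-6)·(-2) = 12 - 8 + 12 = 16
|n| = √(9 + 4 + 4) = √17 ≈ 4.1231
comp_n m = 16 / √17 ≈ 3.881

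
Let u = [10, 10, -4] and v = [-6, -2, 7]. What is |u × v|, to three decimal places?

i: 10·7 - (-4)·(-2) = 70 - 8 = 62
j: (-4)·(-6) - 10·7 = 24 - 70 = -46
k: 10·(-2) - 10·(-6) = -20 - (-60) = 40
u × v = (62, -46, 40)
|u × v| = √(62² + (-46)² + 40²) = √7560 ≈ 86.9483

86.948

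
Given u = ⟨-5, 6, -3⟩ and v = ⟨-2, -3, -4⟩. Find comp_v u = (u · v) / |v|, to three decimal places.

u · v = (-5)·(-2) + 6·(-3) + (-3)·(-4) = 10 - 18 + 12 = 4
|v| = √(4 + 9 + 16) = √29 ≈ 5.3852
comp_v u = 4 / √29 ≈ 0.743

0.743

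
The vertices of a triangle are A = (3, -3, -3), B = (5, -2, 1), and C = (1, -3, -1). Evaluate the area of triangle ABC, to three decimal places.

6.164

AB = (2, 1, 4),  AC = (-2, 0, 2)
i: 1·2 - 4·0 = 2 - 0 = 2
j: 4·(-2) - 2·2 = -8 - 4 = -12
k: 2·0 - 1·(-2) = 0 - (-2) = 2
AB × AC = (2, -12, 2)
|AB × AC| = √152 ≈ 12.3288
area = ½ · 12.3288 ≈ 6.164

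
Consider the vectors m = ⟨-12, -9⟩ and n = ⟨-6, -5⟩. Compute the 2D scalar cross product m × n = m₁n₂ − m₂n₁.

(-12)·(-5) - (-9)·(-6) = 60 - 54 = 6

6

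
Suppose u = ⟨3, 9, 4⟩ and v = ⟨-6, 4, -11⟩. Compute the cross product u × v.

i: 9·(-11) - 4·4 = -99 - 16 = -115
j: 4·(-6) - 3·(-11) = -24 - (-33) = 9
k: 3·4 - 9·(-6) = 12 - (-54) = 66
u × v = (-115, 9, 66)

(-115, 9, 66)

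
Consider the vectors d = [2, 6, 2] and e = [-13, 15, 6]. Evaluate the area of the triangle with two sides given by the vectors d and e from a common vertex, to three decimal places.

57.324

i: 6·6 - 2·15 = 36 - 30 = 6
j: 2·(-13) - 2·6 = -26 - 12 = -38
k: 2·15 - 6·(-13) = 30 - (-78) = 108
d × e = (6, -38, 108)
|d × e| = √(6² + (-38)² + 108²) = √13144 ≈ 114.6473
area = ½ · 114.6473 ≈ 57.324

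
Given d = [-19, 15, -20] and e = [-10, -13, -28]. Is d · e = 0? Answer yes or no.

d · e = (-19)·(-10) + 15·(-13) + (-20)·(-28) = 190 - 195 + 560 = 555
Nonzero, so the vectors are not orthogonal.

no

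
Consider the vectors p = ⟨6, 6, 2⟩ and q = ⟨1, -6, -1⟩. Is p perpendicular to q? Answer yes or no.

p · q = 6·1 + 6·(-6) + 2·(-1) = 6 - 36 - 2 = -32
Nonzero, so the vectors are not orthogonal.

no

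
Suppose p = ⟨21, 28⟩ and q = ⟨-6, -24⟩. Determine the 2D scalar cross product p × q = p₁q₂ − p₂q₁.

-336

21·(-24) - 28·(-6) = -504 - (-168) = -336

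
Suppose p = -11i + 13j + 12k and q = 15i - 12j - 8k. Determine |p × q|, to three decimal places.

118.461

i: 13·(-8) - 12·(-12) = -104 - (-144) = 40
j: 12·15 - (-11)·(-8) = 180 - 88 = 92
k: (-11)·(-12) - 13·15 = 132 - 195 = -63
p × q = (40, 92, -63)
|p × q| = √(40² + 92² + (-63)²) = √14033 ≈ 118.4610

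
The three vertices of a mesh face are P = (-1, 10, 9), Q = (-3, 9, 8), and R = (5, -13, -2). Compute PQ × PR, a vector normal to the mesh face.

PQ = (-2, -1, -1)
PR = (6, -23, -11)
i: (-1)·(-11) - (-1)·(-23) = 11 - 23 = -12
j: (-1)·6 - (-2)·(-11) = -6 - 22 = -28
k: (-2)·(-23) - (-1)·6 = 46 - (-6) = 52
PQ × PR = (-12, -28, 52)

(-12, -28, 52)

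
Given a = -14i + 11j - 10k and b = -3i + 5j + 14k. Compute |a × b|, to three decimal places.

306.694

i: 11·14 - (-10)·5 = 154 - (-50) = 204
j: (-10)·(-3) - (-14)·14 = 30 - (-196) = 226
k: (-14)·5 - 11·(-3) = -70 - (-33) = -37
a × b = (204, 226, -37)
|a × b| = √(204² + 226² + (-37)²) = √94061 ≈ 306.6937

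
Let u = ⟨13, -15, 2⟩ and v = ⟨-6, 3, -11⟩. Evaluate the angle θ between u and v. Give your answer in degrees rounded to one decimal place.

u · v = 13·(-6) + (-15)·3 + 2·(-11) = -78 - 45 - 22 = -145
|u|² = 169 + 225 + 4 = 398,  |u| = √398 ≈ 19.949937
|v|² = 36 + 9 + 121 = 166,  |v| = √166 ≈ 12.884099
cos θ = -145 / (19.949937 · 12.884099) ≈ -0.56412
θ = arccos(-0.56412) ≈ 124.3°

124.3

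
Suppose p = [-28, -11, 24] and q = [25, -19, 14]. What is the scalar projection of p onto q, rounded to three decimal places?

p · q = (-28)·25 + (-11)·(-19) + 24·14 = -700 + 209 + 336 = -155
|q| = √(625 + 361 + 196) = √1182 ≈ 34.3802
comp_q p = -155 / √1182 ≈ -4.508

-4.508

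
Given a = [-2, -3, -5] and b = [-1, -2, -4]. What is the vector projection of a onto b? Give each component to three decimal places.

a · b = (-2)·(-1) + (-3)·(-2) + (-5)·(-4) = 2 + 6 + 20 = 28
|b|² = 1 + 4 + 16 = 21
proj_b a = (28/21) · (-1, -2, -4) ≈ (-1.333, -2.667, -5.333)

(-1.333, -2.667, -5.333)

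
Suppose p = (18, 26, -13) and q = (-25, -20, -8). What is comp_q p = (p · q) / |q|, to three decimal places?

p · q = 18·(-25) + 26·(-20) + (-13)·(-8) = -450 - 520 + 104 = -866
|q| = √(625 + 400 + 64) = √1089 ≈ 33.0000
comp_q p = -866 / √1089 ≈ -26.242

-26.242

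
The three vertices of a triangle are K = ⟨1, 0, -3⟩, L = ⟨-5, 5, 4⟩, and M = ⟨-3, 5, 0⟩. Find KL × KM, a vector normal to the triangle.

KL = (-6, 5, 7)
KM = (-4, 5, 3)
i: 5·3 - 7·5 = 15 - 35 = -20
j: 7·(-4) - (-6)·3 = -28 - (-18) = -10
k: (-6)·5 - 5·(-4) = -30 - (-20) = -10
KL × KM = (-20, -10, -10)

(-20, -10, -10)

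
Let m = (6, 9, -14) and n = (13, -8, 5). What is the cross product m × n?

(-67, -212, -165)

i: 9·5 - (-14)·(-8) = 45 - 112 = -67
j: (-14)·13 - 6·5 = -182 - 30 = -212
k: 6·(-8) - 9·13 = -48 - 117 = -165
m × n = (-67, -212, -165)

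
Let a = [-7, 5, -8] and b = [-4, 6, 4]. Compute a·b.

26

a · b = (-7)·(-4) + 5·6 + (-8)·4 = 28 + 30 - 32 = 26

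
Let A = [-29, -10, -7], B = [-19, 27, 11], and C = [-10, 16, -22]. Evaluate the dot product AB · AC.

882

AB = B − A = (10, 37, 18)
AC = C − A = (19, 26, -15)
AB · AC = 10·19 + 37·26 + 18·(-15) = 190 + 962 - 270 = 882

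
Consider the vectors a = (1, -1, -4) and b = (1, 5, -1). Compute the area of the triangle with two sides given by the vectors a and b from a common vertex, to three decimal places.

11.023

i: (-1)·(-1) - (-4)·5 = 1 - (-20) = 21
j: (-4)·1 - 1·(-1) = -4 - (-1) = -3
k: 1·5 - (-1)·1 = 5 - (-1) = 6
a × b = (21, -3, 6)
|a × b| = √(21² + (-3)² + 6²) = √486 ≈ 22.0454
area = ½ · 22.0454 ≈ 11.023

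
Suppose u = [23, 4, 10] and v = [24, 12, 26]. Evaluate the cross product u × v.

(-16, -358, 180)

i: 4·26 - 10·12 = 104 - 120 = -16
j: 10·24 - 23·26 = 240 - 598 = -358
k: 23·12 - 4·24 = 276 - 96 = 180
u × v = (-16, -358, 180)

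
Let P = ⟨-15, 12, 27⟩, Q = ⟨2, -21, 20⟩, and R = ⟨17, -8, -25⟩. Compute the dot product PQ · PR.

1568

PQ = Q − P = (17, -33, -7)
PR = R − P = (32, -20, -52)
PQ · PR = 17·32 + (-33)·(-20) + (-7)·(-52) = 544 + 660 + 364 = 1568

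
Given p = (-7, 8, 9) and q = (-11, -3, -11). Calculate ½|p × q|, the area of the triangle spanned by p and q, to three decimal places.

i: 8·(-11) - 9·(-3) = -88 - (-27) = -61
j: 9·(-11) - (-7)·(-11) = -99 - 77 = -176
k: (-7)·(-3) - 8·(-11) = 21 - (-88) = 109
p × q = (-61, -176, 109)
|p × q| = √((-61)² + (-176)² + 109²) = √46578 ≈ 215.8194
area = ½ · 215.8194 ≈ 107.910

107.910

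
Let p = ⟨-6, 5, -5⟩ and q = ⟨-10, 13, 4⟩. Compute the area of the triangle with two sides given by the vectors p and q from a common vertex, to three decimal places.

i: 5·4 - (-5)·13 = 20 - (-65) = 85
j: (-5)·(-10) - (-6)·4 = 50 - (-24) = 74
k: (-6)·13 - 5·(-10) = -78 - (-50) = -28
p × q = (85, 74, -28)
|p × q| = √(85² + 74² + (-28)²) = √13485 ≈ 116.1249
area = ½ · 116.1249 ≈ 58.062

58.062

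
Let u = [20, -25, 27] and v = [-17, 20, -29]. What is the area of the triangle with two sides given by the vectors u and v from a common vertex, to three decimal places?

111.233

i: (-25)·(-29) - 27·20 = 725 - 540 = 185
j: 27·(-17) - 20·(-29) = -459 - (-580) = 121
k: 20·20 - (-25)·(-17) = 400 - 425 = -25
u × v = (185, 121, -25)
|u × v| = √(185² + 121² + (-25)²) = √49491 ≈ 222.4657
area = ½ · 222.4657 ≈ 111.233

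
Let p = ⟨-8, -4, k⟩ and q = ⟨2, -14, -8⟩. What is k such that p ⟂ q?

p · q = (-8)·2 + (-4)·(-14) + k·(-8) = 40 - 8k
Set equal to 0: -8k = -40, so k = 5.

5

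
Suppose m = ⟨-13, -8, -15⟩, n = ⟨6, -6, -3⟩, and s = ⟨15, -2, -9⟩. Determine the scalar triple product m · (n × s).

n × s:
i: (-6)·(-9) - (-3)·(-2) = 54 - 6 = 48
j: (-3)·15 - 6·(-9) = -45 - (-54) = 9
k: 6·(-2) - (-6)·15 = -12 - (-90) = 78
n × s = (48, 9, 78)
m · (n × s) = (-13)·48 + (-8)·9 + (-15)·78 = -624 - 72 - 1170 = -1866

-1866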